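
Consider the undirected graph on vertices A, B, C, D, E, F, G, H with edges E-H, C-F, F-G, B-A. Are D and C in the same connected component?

No

The component containing D is {D}, and C is not in it.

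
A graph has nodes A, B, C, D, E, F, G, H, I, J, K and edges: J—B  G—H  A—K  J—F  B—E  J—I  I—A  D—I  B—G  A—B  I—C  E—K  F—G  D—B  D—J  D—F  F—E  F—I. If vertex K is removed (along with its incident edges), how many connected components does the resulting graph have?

With K gone, the remaining components are: {A, B, C, D, E, F, G, H, I, J}.
That is 1 component.

1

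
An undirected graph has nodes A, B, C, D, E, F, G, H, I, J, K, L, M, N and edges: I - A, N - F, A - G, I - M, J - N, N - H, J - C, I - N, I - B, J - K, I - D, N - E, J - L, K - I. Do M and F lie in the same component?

Yes

From M we can reach A, B, C, D, E, F, G, H, I, J, K, L, M, N, which includes F.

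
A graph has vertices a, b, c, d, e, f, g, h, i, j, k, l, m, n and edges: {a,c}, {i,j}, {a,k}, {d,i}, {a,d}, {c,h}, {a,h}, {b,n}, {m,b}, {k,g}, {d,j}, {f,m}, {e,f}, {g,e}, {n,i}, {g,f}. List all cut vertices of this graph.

Removing a increases the component count from 2 to 3, so a is a cut vertex.
By contrast removing h leaves 2 components; it is not a cut vertex. No other vertex is a cut vertex either.

a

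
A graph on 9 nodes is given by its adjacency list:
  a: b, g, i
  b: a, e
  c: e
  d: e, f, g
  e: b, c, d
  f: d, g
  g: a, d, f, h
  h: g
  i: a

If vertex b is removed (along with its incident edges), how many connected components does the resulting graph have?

With b gone, the remaining components are: {a, c, d, e, f, g, h, i}.
That is 1 component.

1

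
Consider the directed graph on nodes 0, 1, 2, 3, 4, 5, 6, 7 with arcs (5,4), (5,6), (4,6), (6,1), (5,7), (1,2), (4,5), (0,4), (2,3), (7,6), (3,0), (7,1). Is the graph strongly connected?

From 1 we can reach every vertex (0, 1, 2, 3, 4, 5, 6, 7), and every vertex can reach 1 (0, 1, 2, 3, 4, 5, 6, 7). So the whole graph is one strongly connected component.

Yes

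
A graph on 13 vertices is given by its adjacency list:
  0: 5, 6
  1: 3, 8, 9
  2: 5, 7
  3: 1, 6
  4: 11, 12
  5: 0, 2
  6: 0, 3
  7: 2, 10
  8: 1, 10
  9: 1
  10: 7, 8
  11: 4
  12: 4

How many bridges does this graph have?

The edges on the cycle 1-3-6-0-5-2-7-10-8-1 are not bridges since each lies on that cycle.
But removing 11-4 disconnects 11 from 4; removing 4-12 disconnects 4 from 12; removing 1-9 disconnects 1 from 9 — these are bridges.
That makes 3 bridges.

3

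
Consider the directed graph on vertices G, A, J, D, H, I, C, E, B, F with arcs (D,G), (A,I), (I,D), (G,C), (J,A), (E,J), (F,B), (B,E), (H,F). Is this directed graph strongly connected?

There is no directed path from I to H, so the graph is not strongly connected.

No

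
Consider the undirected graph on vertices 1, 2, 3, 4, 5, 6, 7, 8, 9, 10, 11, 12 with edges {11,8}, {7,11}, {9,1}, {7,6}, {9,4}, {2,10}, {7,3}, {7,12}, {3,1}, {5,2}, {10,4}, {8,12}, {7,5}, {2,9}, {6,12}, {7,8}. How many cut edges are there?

0

The edges on the cycle 2-10-4-9-2 are not bridges since each lies on that cycle.
Every edge lies on some cycle, so there are no bridges.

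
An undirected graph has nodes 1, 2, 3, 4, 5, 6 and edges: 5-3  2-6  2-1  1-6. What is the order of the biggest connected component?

4 is isolated — a component by itself.
Starting from 3 we can reach 3, 5. That is one component of size 2.
Starting from 1 we can reach 1, 2, 6. That is one component of size 3.
The largest has 3 vertices.

3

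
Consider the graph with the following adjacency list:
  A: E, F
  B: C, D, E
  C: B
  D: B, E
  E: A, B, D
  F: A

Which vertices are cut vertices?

A, B, E

Removing A increases the component count from 1 to 2, so A is a cut vertex.
Removing B increases the component count from 1 to 2, so B is a cut vertex.
Removing E increases the component count from 1 to 2, so E is a cut vertex.
By contrast removing D leaves 1 component; it is not a cut vertex. No other vertex is a cut vertex either.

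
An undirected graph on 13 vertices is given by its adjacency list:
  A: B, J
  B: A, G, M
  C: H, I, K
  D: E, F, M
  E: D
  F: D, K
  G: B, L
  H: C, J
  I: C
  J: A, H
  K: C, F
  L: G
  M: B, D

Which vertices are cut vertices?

Removing B increases the component count from 1 to 2, so B is a cut vertex.
Removing C increases the component count from 1 to 2, so C is a cut vertex.
Removing D increases the component count from 1 to 2, so D is a cut vertex.
Likewise G is a cut vertex.
By contrast removing A leaves 1 component; it is not a cut vertex. No other vertex is a cut vertex either.

B, C, D, G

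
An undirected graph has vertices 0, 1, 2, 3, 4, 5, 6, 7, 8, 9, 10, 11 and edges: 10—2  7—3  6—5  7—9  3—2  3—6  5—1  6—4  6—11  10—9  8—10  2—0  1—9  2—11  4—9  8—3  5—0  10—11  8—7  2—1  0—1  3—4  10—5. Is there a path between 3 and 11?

Yes

From 3 we can reach 0, 1, 2, 3, 4, 5, 6, 7, 8, 9, 10, 11, which includes 11.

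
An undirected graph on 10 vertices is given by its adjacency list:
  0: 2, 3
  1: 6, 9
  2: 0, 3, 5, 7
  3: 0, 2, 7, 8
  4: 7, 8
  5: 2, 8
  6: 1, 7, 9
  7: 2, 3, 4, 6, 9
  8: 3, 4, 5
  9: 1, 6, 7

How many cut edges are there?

0

The edges on the cycle 7-4-8-5-2-7 are not bridges since each lies on that cycle.
Every edge lies on some cycle, so there are no bridges.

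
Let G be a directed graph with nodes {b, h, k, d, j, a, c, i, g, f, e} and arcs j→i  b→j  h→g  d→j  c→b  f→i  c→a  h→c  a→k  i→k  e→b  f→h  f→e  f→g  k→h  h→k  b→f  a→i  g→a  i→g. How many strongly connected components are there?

{a, b, c, e, f, g, h, i, j, k} are all mutually reachable — one SCC of size 10.
{d} is an SCC by itself.
That gives 2 strongly connected components.

2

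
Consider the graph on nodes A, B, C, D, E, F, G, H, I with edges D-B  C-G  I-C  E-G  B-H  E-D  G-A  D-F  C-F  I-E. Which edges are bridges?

A-G, B-D, B-H

The edges on the cycle I-C-G-E-I are not bridges since each lies on that cycle.
But removing A-G disconnects A from G; removing B-D disconnects B from D; removing H-B disconnects H from B — these are bridges.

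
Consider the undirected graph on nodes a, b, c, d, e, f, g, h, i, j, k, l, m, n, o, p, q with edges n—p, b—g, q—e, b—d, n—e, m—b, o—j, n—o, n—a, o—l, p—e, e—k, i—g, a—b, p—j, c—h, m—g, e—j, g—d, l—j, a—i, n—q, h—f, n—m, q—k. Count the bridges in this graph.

2

The edges on the cycle a-i-g-d-b-a are not bridges since each lies on that cycle.
But removing c—h disconnects c from h; removing f—h disconnects f from h — these are bridges.
That makes 2 bridges.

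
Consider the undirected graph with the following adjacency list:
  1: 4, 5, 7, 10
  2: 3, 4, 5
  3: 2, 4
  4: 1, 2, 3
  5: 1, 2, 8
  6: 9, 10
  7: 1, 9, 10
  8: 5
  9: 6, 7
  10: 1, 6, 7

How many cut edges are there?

1

The edges on the cycle 1-4-2-5-1 are not bridges since each lies on that cycle.
But removing 8-5 disconnects 8 from 5 — this is a bridge.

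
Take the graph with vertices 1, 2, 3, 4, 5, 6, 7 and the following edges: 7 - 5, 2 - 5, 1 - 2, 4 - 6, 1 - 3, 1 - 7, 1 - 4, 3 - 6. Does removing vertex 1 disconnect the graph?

Yes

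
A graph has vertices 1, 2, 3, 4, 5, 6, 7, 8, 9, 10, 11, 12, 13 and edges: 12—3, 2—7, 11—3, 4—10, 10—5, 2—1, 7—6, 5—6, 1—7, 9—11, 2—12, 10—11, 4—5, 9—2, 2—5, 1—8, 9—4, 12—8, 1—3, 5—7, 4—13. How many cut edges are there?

1

The edges on the cycle 2-12-8-1-2 are not bridges since each lies on that cycle.
But removing 13—4 disconnects 13 from 4 — this is a bridge.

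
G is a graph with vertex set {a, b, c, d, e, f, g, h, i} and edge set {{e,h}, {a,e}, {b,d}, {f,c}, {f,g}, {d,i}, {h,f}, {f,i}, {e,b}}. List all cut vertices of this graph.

Removing e increases the component count from 1 to 2, so e is a cut vertex.
Removing f increases the component count from 1 to 3, so f is a cut vertex.
By contrast removing c leaves 1 component; it is not a cut vertex. No other vertex is a cut vertex either.

e, f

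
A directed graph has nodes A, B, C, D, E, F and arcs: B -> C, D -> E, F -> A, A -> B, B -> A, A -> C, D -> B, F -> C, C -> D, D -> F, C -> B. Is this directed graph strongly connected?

No

There is no directed path from E to C, so the graph is not strongly connected.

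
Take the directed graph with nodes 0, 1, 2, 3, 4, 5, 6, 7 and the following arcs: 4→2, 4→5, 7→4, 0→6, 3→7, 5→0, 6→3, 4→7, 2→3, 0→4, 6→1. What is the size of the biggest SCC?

7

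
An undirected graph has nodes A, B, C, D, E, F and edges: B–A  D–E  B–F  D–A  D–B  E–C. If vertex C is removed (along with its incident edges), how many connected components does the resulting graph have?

With C gone, the remaining components are: {A, B, D, E, F}.
That is 1 component.

1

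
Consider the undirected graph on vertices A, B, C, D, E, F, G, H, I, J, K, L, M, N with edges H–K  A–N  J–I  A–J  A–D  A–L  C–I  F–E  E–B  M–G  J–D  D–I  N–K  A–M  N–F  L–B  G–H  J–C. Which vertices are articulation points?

A

Removing A increases the component count from 1 to 2, so A is a cut vertex.
By contrast removing N leaves 1 component; it is not a cut vertex. No other vertex is a cut vertex either.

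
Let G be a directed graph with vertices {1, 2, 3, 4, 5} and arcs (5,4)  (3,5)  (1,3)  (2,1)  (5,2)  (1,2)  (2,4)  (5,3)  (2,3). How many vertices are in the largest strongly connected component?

{1, 2, 3, 5} are all mutually reachable — one SCC of size 4.
{4} is an SCC by itself.
The largest has 4 vertices.

4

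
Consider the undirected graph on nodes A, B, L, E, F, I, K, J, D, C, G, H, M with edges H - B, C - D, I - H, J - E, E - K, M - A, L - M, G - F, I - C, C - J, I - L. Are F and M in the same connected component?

No

The component containing F is {F, G}, and M is not in it.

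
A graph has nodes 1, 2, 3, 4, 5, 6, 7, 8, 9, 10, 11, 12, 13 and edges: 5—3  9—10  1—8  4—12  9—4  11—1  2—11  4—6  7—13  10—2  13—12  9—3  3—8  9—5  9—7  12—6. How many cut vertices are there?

Removing 9 increases the component count from 1 to 2, so 9 is a cut vertex.
By contrast removing 12 leaves 1 component; it is not a cut vertex. No other vertex is a cut vertex either.

1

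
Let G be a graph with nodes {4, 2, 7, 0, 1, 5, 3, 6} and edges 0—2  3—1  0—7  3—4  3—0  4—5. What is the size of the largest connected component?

7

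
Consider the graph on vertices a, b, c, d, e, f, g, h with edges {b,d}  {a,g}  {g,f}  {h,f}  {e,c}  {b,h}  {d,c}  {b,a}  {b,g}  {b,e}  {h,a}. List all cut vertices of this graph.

b

Removing b increases the component count from 1 to 2, so b is a cut vertex.
By contrast removing e leaves 1 component; it is not a cut vertex. No other vertex is a cut vertex either.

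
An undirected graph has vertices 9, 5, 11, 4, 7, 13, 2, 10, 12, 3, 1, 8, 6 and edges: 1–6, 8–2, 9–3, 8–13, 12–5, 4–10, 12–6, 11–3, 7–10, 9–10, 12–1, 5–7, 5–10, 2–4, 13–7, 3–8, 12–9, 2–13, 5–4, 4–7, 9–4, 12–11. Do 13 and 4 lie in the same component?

From 13 we can reach 1, 2, 3, 4, 5, 6, 7, 8, 9, 10, 11, 12, 13, which includes 4.

Yes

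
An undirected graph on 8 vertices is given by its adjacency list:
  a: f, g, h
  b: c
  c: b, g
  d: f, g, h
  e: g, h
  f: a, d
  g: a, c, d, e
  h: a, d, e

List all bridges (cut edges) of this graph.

The edges on the cycle g-e-h-d-g are not bridges since each lies on that cycle.
But removing c-b disconnects c from b; removing c-g disconnects c from g — these are bridges.

b-c, c-g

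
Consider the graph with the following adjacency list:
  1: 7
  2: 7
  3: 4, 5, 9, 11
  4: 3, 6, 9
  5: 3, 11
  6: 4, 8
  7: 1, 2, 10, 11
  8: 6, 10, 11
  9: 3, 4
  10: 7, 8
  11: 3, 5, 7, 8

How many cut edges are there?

The edges on the cycle 3-11-8-6-4-9-3 are not bridges since each lies on that cycle.
But removing 1-7 disconnects 1 from 7; removing 2-7 disconnects 2 from 7 — these are bridges.
That makes 2 bridges.

2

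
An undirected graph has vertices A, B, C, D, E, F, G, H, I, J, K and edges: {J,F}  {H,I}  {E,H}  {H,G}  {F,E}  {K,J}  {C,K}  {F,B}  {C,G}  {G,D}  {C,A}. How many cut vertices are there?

Removing C increases the component count from 1 to 2, so C is a cut vertex.
Removing F increases the component count from 1 to 2, so F is a cut vertex.
Removing G increases the component count from 1 to 2, so G is a cut vertex.
Likewise H is a cut vertex.
By contrast removing E leaves 1 component; it is not a cut vertex. No other vertex is a cut vertex either.

4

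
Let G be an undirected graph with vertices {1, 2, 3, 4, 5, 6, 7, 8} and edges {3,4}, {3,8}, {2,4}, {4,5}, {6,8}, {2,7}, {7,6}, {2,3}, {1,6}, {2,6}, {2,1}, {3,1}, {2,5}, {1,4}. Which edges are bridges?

The edges on the cycle 3-1-6-8-3 are not bridges since each lies on that cycle.
Every edge lies on some cycle, so there are no bridges.

none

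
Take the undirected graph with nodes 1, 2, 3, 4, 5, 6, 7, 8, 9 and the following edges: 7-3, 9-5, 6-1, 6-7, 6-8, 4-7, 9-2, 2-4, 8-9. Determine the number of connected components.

Starting from 1 we can reach 1, 2, 3, 4, 5, 6, 7, 8, 9. That is one component of size 9.
Total: 1 component.

1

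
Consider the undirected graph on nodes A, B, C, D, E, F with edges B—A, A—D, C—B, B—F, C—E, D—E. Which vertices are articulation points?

B

Removing B increases the component count from 1 to 2, so B is a cut vertex.
By contrast removing E leaves 1 component; it is not a cut vertex. No other vertex is a cut vertex either.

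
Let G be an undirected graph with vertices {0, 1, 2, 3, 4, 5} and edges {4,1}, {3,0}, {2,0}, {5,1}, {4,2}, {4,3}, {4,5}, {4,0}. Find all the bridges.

The edges on the cycle 4-5-1-4 are not bridges since each lies on that cycle.
Every edge lies on some cycle, so there are no bridges.

none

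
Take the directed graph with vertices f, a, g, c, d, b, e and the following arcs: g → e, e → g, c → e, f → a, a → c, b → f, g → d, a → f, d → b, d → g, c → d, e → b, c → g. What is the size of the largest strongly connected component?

{a, b, c, d, e, f, g} are all mutually reachable — one SCC of size 7.
The largest has 7 vertices.

7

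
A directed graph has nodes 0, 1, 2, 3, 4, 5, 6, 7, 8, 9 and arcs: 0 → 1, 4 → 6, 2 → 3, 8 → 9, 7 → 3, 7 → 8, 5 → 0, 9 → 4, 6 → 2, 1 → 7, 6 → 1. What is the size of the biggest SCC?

6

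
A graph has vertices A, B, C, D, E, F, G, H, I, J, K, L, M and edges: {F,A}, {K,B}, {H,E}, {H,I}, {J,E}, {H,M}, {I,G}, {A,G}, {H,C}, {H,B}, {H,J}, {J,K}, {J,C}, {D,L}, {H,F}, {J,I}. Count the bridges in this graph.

2

The edges on the cycle H-J-K-B-H are not bridges since each lies on that cycle.
But removing H - M disconnects H from M; removing D - L disconnects D from L — these are bridges.
That makes 2 bridges.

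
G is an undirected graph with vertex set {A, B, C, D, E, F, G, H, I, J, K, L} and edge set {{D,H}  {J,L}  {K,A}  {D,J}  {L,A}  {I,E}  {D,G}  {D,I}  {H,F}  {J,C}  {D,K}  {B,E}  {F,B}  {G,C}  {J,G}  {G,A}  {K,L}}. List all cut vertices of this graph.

Removing D increases the component count from 1 to 2, so D is a cut vertex.
By contrast removing L leaves 1 component; it is not a cut vertex. No other vertex is a cut vertex either.

D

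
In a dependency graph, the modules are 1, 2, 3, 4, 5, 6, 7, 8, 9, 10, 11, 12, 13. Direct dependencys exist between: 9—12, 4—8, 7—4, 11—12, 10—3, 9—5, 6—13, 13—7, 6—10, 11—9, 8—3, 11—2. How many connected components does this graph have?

1 is isolated — a component by itself.
Starting from 2 we can reach 2, 5, 9, 11, 12. That is one component of size 5.
Starting from 3 we can reach 3, 4, 6, 7, 8, 10, 13. That is one component of size 7.
Total: 3 components.

3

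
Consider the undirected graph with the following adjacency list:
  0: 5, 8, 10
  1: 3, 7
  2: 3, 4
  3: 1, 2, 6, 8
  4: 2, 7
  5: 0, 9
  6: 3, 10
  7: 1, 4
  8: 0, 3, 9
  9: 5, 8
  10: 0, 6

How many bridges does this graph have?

0

The edges on the cycle 8-9-5-0-8 are not bridges since each lies on that cycle.
Every edge lies on some cycle, so there are no bridges.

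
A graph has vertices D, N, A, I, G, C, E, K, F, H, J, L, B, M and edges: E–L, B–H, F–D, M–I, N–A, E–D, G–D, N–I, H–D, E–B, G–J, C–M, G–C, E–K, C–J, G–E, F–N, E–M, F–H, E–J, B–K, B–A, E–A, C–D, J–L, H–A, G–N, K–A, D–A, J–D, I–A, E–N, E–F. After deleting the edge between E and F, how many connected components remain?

1

E and F are still connected via E-N-F, so the component count stays at 1.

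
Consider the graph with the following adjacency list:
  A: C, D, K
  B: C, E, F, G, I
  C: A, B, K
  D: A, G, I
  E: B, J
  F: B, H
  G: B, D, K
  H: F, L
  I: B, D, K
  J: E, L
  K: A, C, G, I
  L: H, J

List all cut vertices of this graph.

Removing B increases the component count from 1 to 2, so B is a cut vertex.
By contrast removing I leaves 1 component; it is not a cut vertex. No other vertex is a cut vertex either.

B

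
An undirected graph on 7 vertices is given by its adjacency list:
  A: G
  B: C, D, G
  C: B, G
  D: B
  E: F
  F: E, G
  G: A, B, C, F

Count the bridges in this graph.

4

The edges on the cycle C-G-B-C are not bridges since each lies on that cycle.
But removing G-F disconnects G from F; removing G-A disconnects G from A; removing B-D disconnects B from D; removing F-E disconnects F from E — these are bridges.
That makes 4 bridges.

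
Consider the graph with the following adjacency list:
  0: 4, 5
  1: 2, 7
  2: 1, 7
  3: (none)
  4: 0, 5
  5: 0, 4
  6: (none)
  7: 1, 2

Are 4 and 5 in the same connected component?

Yes

From 4 we can reach 0, 4, 5, which includes 5.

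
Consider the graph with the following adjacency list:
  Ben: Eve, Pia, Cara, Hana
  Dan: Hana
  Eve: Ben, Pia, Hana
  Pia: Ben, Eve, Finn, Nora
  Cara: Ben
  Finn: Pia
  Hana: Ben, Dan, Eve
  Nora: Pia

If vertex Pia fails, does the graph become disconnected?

Yes

Deleting Pia raises the number of components from 1 to 3, so Pia is a cut vertex.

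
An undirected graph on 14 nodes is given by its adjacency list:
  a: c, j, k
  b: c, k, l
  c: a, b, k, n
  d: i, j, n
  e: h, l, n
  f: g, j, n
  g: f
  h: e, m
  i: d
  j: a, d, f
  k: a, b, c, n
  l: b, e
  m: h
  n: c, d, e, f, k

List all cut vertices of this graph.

d, e, f, h

Removing d increases the component count from 1 to 2, so d is a cut vertex.
Removing e increases the component count from 1 to 2, so e is a cut vertex.
Removing f increases the component count from 1 to 2, so f is a cut vertex.
Likewise h is a cut vertex.
By contrast removing k leaves 1 component; it is not a cut vertex. No other vertex is a cut vertex either.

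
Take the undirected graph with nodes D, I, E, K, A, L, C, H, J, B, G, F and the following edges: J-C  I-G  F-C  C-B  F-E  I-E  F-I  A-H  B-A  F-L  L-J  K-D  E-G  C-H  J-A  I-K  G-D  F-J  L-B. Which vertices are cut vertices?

Removing F increases the component count from 1 to 2, so F is a cut vertex.
By contrast removing E leaves 1 component; it is not a cut vertex. No other vertex is a cut vertex either.

F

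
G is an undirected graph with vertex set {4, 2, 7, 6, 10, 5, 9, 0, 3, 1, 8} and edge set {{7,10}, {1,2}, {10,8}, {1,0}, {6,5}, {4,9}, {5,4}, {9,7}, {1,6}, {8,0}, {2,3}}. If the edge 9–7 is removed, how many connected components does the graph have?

1

9 and 7 are still connected via 9-4-5-6-1-0-8-10-7, so the component count stays at 1.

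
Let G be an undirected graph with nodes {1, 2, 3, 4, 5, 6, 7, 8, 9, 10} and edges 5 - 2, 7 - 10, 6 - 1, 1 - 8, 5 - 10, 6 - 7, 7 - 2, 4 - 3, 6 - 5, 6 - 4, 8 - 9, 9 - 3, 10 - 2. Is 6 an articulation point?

Yes

Deleting 6 raises the number of components from 1 to 2, so 6 is a cut vertex.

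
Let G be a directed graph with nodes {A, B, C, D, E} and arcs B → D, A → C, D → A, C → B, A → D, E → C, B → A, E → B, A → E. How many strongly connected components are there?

1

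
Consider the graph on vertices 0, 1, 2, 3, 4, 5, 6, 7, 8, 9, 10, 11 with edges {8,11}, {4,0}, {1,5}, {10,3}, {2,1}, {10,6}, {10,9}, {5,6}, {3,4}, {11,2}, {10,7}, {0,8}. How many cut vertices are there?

1

Removing 10 increases the component count from 1 to 3, so 10 is a cut vertex.
By contrast removing 3 leaves 1 component; it is not a cut vertex. No other vertex is a cut vertex either.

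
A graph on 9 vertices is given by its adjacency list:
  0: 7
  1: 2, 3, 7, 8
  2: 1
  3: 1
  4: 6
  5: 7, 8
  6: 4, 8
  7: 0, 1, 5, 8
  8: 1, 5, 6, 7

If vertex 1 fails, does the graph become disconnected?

Deleting 1 raises the number of components from 1 to 3, so 1 is a cut vertex.

Yes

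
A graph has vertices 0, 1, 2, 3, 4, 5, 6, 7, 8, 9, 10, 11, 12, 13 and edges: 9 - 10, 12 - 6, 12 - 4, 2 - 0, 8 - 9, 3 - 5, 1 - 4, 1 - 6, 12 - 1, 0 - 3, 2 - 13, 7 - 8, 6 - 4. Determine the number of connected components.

11 is isolated — a component by itself.
Starting from 7 we can reach 7, 8, 9, 10. That is one component of size 4.
Starting from 1 we can reach 1, 4, 6, 12. That is one component of size 4.
Starting from 0 we can reach 0, 2, 3, 5, 13. That is one component of size 5.
Total: 4 components.

4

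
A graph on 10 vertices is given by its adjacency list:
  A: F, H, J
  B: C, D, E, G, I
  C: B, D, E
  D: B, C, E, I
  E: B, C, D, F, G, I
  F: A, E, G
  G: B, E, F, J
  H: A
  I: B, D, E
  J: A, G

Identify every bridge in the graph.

A-H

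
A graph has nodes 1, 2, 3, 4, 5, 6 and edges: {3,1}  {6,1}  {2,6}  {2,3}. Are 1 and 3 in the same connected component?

Yes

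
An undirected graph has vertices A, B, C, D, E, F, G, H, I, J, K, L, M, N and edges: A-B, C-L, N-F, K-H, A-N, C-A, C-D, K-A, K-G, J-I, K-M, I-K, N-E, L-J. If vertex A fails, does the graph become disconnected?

Yes

Deleting A raises the number of components from 1 to 3, so A is a cut vertex.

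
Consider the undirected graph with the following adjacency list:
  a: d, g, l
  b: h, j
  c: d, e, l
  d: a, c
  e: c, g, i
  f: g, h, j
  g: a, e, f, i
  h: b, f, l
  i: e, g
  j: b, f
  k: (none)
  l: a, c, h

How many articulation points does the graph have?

Removing i, for instance, still leaves 2 components. No single vertex removal increases the component count — the graph has no articulation points.

0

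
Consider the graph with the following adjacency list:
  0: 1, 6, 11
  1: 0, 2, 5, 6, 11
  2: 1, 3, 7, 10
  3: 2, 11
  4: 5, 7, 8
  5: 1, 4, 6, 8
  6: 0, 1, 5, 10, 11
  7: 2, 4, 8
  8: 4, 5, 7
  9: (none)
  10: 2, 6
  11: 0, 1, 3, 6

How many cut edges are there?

0

The edges on the cycle 5-8-4-5 are not bridges since each lies on that cycle.
Every edge lies on some cycle, so there are no bridges.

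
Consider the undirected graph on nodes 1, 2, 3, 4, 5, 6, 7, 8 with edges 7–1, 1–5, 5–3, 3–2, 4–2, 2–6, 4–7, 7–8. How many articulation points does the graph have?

Removing 2 increases the component count from 1 to 2, so 2 is a cut vertex.
Removing 7 increases the component count from 1 to 2, so 7 is a cut vertex.
By contrast removing 6 leaves 1 component; it is not a cut vertex. No other vertex is a cut vertex either.

2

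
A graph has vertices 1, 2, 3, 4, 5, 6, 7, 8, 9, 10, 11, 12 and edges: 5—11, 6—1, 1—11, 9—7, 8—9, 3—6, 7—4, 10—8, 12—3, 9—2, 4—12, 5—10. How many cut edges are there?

1

The edges on the cycle 5-10-8-9-7-4-12-3-6-1-11-5 are not bridges since each lies on that cycle.
But removing 2—9 disconnects 2 from 9 — this is a bridge.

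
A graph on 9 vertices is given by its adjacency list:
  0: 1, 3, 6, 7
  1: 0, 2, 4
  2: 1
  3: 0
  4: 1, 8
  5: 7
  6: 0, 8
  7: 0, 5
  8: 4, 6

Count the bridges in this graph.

4

The edges on the cycle 6-0-1-4-8-6 are not bridges since each lies on that cycle.
But removing 7-5 disconnects 7 from 5; removing 1-2 disconnects 1 from 2; removing 3-0 disconnects 3 from 0; removing 0-7 disconnects 0 from 7 — these are bridges.
That makes 4 bridges.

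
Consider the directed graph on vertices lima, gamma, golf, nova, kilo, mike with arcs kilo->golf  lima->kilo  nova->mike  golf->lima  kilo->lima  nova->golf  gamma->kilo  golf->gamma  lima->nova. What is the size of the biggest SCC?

{golf, kilo, lima, nova, gamma} are all mutually reachable — one SCC of size 5.
{mike} is an SCC by itself.
The largest has 5 vertices.

5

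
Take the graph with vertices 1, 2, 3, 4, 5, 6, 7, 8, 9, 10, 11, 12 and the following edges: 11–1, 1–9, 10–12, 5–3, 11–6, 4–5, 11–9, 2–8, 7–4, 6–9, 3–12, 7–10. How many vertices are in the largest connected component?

Starting from 2 we can reach 2, 8. That is one component of size 2.
Starting from 1 we can reach 1, 6, 9, 11. That is one component of size 4.
Starting from 3 we can reach 3, 4, 5, 7, 10, 12. That is one component of size 6.
The largest has 6 vertices.

6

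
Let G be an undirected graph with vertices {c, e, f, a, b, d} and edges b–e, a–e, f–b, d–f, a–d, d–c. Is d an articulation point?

Yes

Deleting d raises the number of components from 1 to 2, so d is a cut vertex.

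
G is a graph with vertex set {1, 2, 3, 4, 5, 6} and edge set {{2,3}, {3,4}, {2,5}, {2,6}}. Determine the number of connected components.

1 is isolated — a component by itself.
Starting from 2 we can reach 2, 3, 4, 5, 6. That is one component of size 5.
Total: 2 components.

2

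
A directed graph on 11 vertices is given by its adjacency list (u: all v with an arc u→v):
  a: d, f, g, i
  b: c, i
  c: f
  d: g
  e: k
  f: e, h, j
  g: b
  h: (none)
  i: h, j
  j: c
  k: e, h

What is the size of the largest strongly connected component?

3

{c, f, j} are all mutually reachable — one SCC of size 3.
{e, k} are all mutually reachable — one SCC of size 2.
{b} is an SCC by itself.
{i} is an SCC by itself.
{g} is an SCC by itself.
(and 3 more singleton SCCs)
The largest has 3 vertices.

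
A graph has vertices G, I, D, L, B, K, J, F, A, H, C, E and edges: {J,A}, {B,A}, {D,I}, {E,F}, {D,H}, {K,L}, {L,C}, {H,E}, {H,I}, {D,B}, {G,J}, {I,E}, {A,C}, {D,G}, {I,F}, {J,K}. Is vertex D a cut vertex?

Yes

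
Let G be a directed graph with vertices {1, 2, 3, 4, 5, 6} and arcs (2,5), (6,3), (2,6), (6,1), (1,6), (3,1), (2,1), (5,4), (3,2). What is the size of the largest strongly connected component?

4

{1, 2, 3, 6} are all mutually reachable — one SCC of size 4.
{4} is an SCC by itself.
{5} is an SCC by itself.
The largest has 4 vertices.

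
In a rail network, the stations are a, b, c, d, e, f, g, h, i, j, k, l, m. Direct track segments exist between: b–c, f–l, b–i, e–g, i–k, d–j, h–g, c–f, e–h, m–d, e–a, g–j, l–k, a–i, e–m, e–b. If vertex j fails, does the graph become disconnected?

Deleting j leaves 1 component (was 1) (its neighbors d, g remain connected to each other), so j is not a cut vertex.

No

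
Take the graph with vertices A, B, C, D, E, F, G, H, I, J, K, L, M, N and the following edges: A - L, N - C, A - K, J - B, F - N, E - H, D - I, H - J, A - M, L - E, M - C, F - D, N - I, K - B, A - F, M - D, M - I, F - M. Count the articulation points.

Removing A increases the component count from 2 to 3, so A is a cut vertex.
By contrast removing M leaves 2 components; it is not a cut vertex. No other vertex is a cut vertex either.

1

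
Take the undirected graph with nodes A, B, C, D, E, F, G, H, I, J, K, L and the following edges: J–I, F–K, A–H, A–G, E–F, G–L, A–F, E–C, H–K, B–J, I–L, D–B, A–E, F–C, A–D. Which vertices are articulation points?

Removing A increases the component count from 1 to 2, so A is a cut vertex.
By contrast removing E leaves 1 component; it is not a cut vertex. No other vertex is a cut vertex either.

A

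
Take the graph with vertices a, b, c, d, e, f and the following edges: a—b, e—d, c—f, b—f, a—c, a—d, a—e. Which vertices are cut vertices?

Removing a increases the component count from 1 to 2, so a is a cut vertex.
By contrast removing b leaves 1 component; it is not a cut vertex. No other vertex is a cut vertex either.

a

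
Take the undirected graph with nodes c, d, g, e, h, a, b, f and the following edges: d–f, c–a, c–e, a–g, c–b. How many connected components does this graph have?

3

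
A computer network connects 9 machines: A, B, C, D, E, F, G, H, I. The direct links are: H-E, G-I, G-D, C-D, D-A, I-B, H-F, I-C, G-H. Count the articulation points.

Removing D increases the component count from 1 to 2, so D is a cut vertex.
Removing G increases the component count from 1 to 2, so G is a cut vertex.
Removing H increases the component count from 1 to 3, so H is a cut vertex.
Likewise I is a cut vertex.
By contrast removing F leaves 1 component; it is not a cut vertex. No other vertex is a cut vertex either.

4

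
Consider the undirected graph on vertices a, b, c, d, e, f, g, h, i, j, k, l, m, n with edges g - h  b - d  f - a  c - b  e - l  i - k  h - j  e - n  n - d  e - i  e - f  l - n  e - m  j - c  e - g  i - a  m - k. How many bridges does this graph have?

The edges on the cycle e-f-a-i-e are not bridges since each lies on that cycle.
Every edge lies on some cycle, so there are no bridges.

0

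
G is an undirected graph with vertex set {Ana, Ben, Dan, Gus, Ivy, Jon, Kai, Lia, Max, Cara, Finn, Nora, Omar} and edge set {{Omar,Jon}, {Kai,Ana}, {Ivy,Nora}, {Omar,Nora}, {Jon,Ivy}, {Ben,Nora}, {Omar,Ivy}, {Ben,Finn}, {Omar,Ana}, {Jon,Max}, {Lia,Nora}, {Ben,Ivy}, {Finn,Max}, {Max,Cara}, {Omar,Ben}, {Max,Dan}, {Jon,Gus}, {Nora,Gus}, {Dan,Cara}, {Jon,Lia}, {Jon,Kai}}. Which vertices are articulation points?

Max

Removing Max increases the component count from 1 to 2, so Max is a cut vertex.
By contrast removing Dan leaves 1 component; it is not a cut vertex. No other vertex is a cut vertex either.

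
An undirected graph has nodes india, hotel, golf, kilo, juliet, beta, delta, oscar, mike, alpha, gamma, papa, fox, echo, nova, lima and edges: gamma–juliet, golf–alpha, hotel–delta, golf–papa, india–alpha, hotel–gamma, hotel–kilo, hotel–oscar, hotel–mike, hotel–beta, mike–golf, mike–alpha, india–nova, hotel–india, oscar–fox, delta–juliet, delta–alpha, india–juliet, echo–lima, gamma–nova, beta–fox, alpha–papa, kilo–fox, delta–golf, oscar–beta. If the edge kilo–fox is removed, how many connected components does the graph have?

kilo and fox are still connected via kilo-hotel-oscar-fox, so the component count stays at 2.

2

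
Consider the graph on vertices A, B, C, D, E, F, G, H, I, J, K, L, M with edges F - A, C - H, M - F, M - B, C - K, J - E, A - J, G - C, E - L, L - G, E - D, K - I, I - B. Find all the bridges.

The edges on the cycle M-F-A-J-E-L-G-C-K-I-B-M are not bridges since each lies on that cycle.
But removing H - C disconnects H from C; removing D - E disconnects D from E — these are bridges.

C-H, D-E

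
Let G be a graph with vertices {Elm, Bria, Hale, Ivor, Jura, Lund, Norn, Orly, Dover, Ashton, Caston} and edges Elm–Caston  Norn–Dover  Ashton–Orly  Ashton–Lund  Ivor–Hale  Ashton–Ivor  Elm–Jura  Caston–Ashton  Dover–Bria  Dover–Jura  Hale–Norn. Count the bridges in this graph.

3

The edges on the cycle Elm-Caston-Ashton-Ivor-Hale-Norn-Dover-Jura-Elm are not bridges since each lies on that cycle.
But removing Orly–Ashton disconnects Orly from Ashton; removing Bria–Dover disconnects Bria from Dover; removing Lund–Ashton disconnects Lund from Ashton — these are bridges.
That makes 3 bridges.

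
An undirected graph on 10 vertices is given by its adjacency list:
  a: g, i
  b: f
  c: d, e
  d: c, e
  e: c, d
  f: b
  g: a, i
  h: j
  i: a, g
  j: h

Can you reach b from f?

From f we can reach b, f, which includes b.

Yes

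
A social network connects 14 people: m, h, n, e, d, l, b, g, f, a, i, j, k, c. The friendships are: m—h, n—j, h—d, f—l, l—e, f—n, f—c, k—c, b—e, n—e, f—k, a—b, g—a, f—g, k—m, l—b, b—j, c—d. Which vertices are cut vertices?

f

Removing f increases the component count from 2 to 3, so f is a cut vertex.
By contrast removing c leaves 2 components; it is not a cut vertex. No other vertex is a cut vertex either.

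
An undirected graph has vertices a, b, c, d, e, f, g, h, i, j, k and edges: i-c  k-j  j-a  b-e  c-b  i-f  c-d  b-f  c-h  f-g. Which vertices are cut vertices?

b, c, f, j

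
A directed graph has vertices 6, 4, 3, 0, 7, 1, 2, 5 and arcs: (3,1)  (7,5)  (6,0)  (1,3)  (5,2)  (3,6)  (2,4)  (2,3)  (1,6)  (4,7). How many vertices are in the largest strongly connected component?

{2, 4, 5, 7} are all mutually reachable — one SCC of size 4.
{1, 3} are all mutually reachable — one SCC of size 2.
{0} is an SCC by itself.
{6} is an SCC by itself.
The largest has 4 vertices.

4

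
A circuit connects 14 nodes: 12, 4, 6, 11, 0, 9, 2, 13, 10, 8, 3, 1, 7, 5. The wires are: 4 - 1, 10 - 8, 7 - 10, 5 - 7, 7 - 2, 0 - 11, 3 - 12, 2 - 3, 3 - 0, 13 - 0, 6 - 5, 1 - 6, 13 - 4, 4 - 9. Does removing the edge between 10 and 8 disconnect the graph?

Removing 10 - 8 leaves no path between 10 and 8: the component count goes from 1 to 2. So it is a bridge.

Yes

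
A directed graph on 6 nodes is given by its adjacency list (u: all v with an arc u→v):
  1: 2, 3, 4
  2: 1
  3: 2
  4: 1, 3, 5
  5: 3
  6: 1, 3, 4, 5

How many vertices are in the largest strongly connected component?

5

{1, 2, 3, 4, 5} are all mutually reachable — one SCC of size 5.
{6} is an SCC by itself.
The largest has 5 vertices.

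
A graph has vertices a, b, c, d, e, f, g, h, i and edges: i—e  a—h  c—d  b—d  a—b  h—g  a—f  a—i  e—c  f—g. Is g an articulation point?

Deleting g leaves 1 component (was 1) (its neighbors f, h remain connected to each other), so g is not a cut vertex.

No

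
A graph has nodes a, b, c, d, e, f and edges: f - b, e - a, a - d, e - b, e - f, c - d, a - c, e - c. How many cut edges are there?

0

The edges on the cycle e-f-b-e are not bridges since each lies on that cycle.
Every edge lies on some cycle, so there are no bridges.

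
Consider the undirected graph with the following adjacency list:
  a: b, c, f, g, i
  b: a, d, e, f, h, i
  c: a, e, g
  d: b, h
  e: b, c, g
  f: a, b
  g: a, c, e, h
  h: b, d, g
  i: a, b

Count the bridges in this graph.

0

The edges on the cycle i-b-f-a-i are not bridges since each lies on that cycle.
Every edge lies on some cycle, so there are no bridges.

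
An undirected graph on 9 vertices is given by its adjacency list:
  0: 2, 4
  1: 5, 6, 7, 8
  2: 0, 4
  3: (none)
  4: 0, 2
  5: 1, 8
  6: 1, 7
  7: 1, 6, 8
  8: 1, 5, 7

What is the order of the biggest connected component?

5

3 is isolated — a component by itself.
Starting from 0 we can reach 0, 2, 4. That is one component of size 3.
Starting from 1 we can reach 1, 5, 6, 7, 8. That is one component of size 5.
The largest has 5 vertices.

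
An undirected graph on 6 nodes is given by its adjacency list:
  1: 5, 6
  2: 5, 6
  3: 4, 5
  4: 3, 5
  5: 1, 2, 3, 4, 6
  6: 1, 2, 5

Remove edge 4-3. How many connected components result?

1

4 and 3 are still connected via 4-5-3, so the component count stays at 1.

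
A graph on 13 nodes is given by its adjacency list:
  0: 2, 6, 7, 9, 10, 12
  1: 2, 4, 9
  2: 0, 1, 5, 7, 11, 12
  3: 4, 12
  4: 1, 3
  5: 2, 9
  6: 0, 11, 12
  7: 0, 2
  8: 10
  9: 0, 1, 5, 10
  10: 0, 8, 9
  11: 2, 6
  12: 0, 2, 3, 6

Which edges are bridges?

10-8

The edges on the cycle 2-11-6-0-2 are not bridges since each lies on that cycle.
But removing 8-10 disconnects 8 from 10 — this is a bridge.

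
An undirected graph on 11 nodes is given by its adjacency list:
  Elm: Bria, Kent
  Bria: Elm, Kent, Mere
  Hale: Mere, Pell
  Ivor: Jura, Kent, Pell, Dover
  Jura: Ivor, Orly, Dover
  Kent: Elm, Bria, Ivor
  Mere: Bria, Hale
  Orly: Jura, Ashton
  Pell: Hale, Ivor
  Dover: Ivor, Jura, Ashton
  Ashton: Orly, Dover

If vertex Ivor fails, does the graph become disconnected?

Deleting Ivor raises the number of components from 1 to 2, so Ivor is a cut vertex.

Yes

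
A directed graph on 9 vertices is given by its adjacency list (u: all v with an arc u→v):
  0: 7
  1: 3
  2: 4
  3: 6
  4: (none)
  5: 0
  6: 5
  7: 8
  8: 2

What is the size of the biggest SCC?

{2} is an SCC by itself.
{7} is an SCC by itself.
{3} is an SCC by itself.
{0} is an SCC by itself.
{6} is an SCC by itself.
(and 4 more singleton SCCs)
The largest has 1 vertex.

1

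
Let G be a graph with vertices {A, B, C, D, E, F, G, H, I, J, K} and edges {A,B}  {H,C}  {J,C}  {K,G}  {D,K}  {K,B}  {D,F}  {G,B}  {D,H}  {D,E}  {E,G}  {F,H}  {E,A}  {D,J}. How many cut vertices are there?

Removing D increases the component count from 2 to 3, so D is a cut vertex.
By contrast removing B leaves 2 components; it is not a cut vertex. No other vertex is a cut vertex either.

1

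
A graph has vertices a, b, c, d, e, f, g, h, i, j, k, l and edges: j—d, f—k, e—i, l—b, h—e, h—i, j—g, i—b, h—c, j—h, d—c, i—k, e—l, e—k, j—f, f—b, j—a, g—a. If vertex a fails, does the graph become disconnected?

Deleting a leaves 1 component (was 1) (its neighbors g, j remain connected to each other), so a is not a cut vertex.

No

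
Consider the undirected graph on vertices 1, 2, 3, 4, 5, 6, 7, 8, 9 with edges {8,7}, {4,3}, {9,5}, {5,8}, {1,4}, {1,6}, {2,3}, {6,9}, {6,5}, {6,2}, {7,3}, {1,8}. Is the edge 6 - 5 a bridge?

After removing 6 - 5, the path 6-9-5 still connects them, so the edge is not a bridge.

No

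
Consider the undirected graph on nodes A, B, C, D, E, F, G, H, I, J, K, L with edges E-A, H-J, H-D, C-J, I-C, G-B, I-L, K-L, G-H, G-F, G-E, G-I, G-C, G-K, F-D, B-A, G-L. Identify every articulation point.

Removing G increases the component count from 1 to 2, so G is a cut vertex.
By contrast removing C leaves 1 component; it is not a cut vertex. No other vertex is a cut vertex either.

G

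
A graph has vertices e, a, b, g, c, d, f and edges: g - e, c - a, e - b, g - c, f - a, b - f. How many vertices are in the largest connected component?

6

d is isolated — a component by itself.
Starting from a we can reach a, b, c, e, f, g. That is one component of size 6.
The largest has 6 vertices.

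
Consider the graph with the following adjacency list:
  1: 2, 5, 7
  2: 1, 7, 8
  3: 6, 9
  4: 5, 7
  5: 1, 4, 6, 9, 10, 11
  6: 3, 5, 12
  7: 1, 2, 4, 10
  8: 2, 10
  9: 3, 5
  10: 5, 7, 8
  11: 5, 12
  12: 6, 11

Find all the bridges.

none

The edges on the cycle 5-4-7-10-5 are not bridges since each lies on that cycle.
Every edge lies on some cycle, so there are no bridges.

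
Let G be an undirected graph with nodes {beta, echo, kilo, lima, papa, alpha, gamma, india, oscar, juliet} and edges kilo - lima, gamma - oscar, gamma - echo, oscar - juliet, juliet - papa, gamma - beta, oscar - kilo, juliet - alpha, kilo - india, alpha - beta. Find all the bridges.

The edges on the cycle gamma-oscar-juliet-alpha-beta-gamma are not bridges since each lies on that cycle.
But removing gamma - echo disconnects gamma from echo; removing oscar - kilo disconnects oscar from kilo; removing lima - kilo disconnects lima from kilo; removing juliet - papa disconnects juliet from papa — these are bridges.
In total 5 edges are bridges.

echo-gamma, india-kilo, juliet-papa, kilo-lima, kilo-oscar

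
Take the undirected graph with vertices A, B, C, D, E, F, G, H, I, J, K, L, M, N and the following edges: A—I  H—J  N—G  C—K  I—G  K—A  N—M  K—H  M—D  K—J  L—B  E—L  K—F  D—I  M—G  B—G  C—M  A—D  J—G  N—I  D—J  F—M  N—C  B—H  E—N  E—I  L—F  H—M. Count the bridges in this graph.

The edges on the cycle C-K-F-M-C are not bridges since each lies on that cycle.
Every edge lies on some cycle, so there are no bridges.

0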